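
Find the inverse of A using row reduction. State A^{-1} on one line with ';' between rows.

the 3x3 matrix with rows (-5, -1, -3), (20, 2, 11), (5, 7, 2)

inverse = [73/40 19/40 1/8; -3/8 -1/8 1/8; -13/4 -3/4 -1/4]

Gauss-Jordan on [A | I]:
R1 <- (1/-5)*R1:  [    1   1/5   3/5  |  -1/5     0     0 ]
R2 <- R2 - (20)*R1:  [  0  -2  -1  |   4   1   0 ]
R3 <- R3 - (5)*R1:  [  0   6  -1  |   1   0   1 ]
R2 <- (1/-2)*R2:  [    0     1   1/2  |    -2  -1/2     0 ]
R1 <- R1 - (1/5)*R2:  [    1     0   1/2  |   1/5  1/10     0 ]
R3 <- R3 - (6)*R2:  [  0   0  -4  |  13   3   1 ]
R3 <- (1/-4)*R3:  [     0      0      1  |  -13/4   -3/4   -1/4 ]
R1 <- R1 - (1/2)*R3:  [     1      0      0  |  73/40  19/40    1/8 ]
R2 <- R2 - (1/2)*R3:  [    0     1     0  |  -3/8  -1/8   1/8 ]
Right block of [I | A^{-1}] is the inverse:
[ 73/40  19/40   1/8 ]
[  -3/8   -1/8   1/8 ]
[ -13/4   -3/4  -1/4 ]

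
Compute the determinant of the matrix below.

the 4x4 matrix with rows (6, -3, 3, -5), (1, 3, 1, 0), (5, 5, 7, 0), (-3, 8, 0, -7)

det(A) = -824

Forward elimination:
R2 <- R2 - (1/6)*R1:  [   0  7/2  1/2  5/6 ]
R3 <- R3 - (5/6)*R1:  [    0  15/2   9/2  25/6 ]
R4 <- R4 - (-1/2)*R1:  [     0   13/2    3/2  -19/2 ]
R3 <- R3 - (15/7)*R2:  [     0      0   24/7  50/21 ]
R4 <- R4 - (13/7)*R2:  [       0        0      4/7  -232/21 ]
R4 <- R4 - (1/6)*R3:  [      0       0       0  -103/9 ]
Upper-triangular form:
[ 6   -3     3      -5 ]
[ 0  7/2   1/2     5/6 ]
[ 0    0  24/7   50/21 ]
[ 0    0     0  -103/9 ]
det(A) = (-1)^0 * (6) * (7/2) * (24/7) * (-103/9) = -824  (0 row swaps -> sign +1)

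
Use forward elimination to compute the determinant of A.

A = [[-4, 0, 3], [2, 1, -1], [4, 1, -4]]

Forward elimination:
R2 <- R2 - (-1/2)*R1:  [   0    1  1/2 ]
R3 <- R3 - (-1)*R1:  [  0   1  -1 ]
R3 <- R3 - (1)*R2:  [    0     0  -3/2 ]
Upper-triangular form:
[ -4  0     3 ]
[  0  1   1/2 ]
[  0  0  -3/2 ]
det(A) = (-1)^0 * (-4) * (1) * (-3/2) = 6  (0 row swaps -> sign +1)

det(A) = 6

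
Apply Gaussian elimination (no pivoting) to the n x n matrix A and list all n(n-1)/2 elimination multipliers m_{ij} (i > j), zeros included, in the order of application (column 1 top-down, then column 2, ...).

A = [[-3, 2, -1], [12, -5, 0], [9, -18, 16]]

Forward elimination:
R2 <- R2 - (-4)*R1:  [  0   3  -4 ]
R3 <- R3 - (-3)*R1:  [   0  -12   13 ]
R3 <- R3 - (-4)*R2:  [  0   0  -3 ]
Multipliers (in order of application): m_{21} = -4, m_{31} = -3, m_{32} = -4

multipliers: -4, -3, -4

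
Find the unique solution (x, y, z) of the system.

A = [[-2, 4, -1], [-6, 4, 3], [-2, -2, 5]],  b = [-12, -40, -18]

(5, -1, -2)

Forward elimination on [A|b]:
R2 <- R2 - (3)*R1:  [  0  -8   6  -4 ]
R3 <- R3 - (1)*R1:  [  0  -6   6  -6 ]
R3 <- R3 - (3/4)*R2:  [   0    0  3/2   -3 ]
Row echelon form:
[ -2   4   -1  |  -12 ]
[  0  -8    6  |   -4 ]
[  0   0  3/2  |   -3 ]
Back-substitution:
z = (-3) / (3/2) = -2
y = (-4 - (6)*(-2)) / -8 = -1
x = (-12 - (4)*(-1) - (-1)*(-2)) / -2 = 5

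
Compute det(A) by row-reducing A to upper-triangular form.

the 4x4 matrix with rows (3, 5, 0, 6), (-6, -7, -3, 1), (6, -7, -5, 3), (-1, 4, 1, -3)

det(A) = 1180

Forward elimination:
R2 <- R2 - (-2)*R1:  [  0   3  -3  13 ]
R3 <- R3 - (2)*R1:  [   0  -17   -5   -9 ]
R4 <- R4 - (-1/3)*R1:  [    0  17/3     1    -1 ]
R3 <- R3 - (-17/3)*R2:  [     0      0    -22  194/3 ]
R4 <- R4 - (17/9)*R2:  [      0       0    20/3  -230/9 ]
R4 <- R4 - (-10/33)*R3:  [       0        0        0  -590/99 ]
Upper-triangular form:
[ 3  5    0        6 ]
[ 0  3   -3       13 ]
[ 0  0  -22    194/3 ]
[ 0  0    0  -590/99 ]
det(A) = (-1)^0 * (3) * (3) * (-22) * (-590/99) = 1180  (0 row swaps -> sign +1)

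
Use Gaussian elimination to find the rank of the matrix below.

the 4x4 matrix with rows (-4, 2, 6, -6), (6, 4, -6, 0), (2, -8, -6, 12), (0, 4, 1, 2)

rank(A) = 3

Row reduction:
R2 <- R2 - (-3/2)*R1:  [  0   7   3  -9 ]
R3 <- R3 - (-1/2)*R1:  [  0  -7  -3   9 ]
R3 <- R3 - (-1)*R2:  [ 0  0  0  0 ]
R4 <- R4 - (4/7)*R2:  [    0     0  -5/7  50/7 ]
R3 <-> R4   (pivot in column 3 was zero)
[ -4  2     6    -6 ]
[  0  7     3    -9 ]
[  0  0  -5/7  50/7 ]
[  0  0     0     0 ]
Row echelon form:
[ -4  2     6    -6 ]
[  0  7     3    -9 ]
[  0  0  -5/7  50/7 ]
[  0  0     0     0 ]
Nonzero rows / pivot columns: 3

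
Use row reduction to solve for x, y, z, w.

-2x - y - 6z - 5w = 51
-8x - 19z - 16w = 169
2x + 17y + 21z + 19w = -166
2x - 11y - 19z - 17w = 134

Forward elimination on [A|b]:
R2 <- R2 - (4)*R1:  [   0    4    5    4  -35 ]
R3 <- R3 - (-1)*R1:  [    0    16    15    14  -115 ]
R4 <- R4 - (-1)*R1:  [   0  -12  -25  -22  185 ]
R3 <- R3 - (4)*R2:  [  0   0  -5  -2  25 ]
R4 <- R4 - (-3)*R2:  [   0    0  -10  -10   80 ]
R4 <- R4 - (2)*R3:  [  0   0   0  -6  30 ]
Row echelon form:
[ -2  -1  -6  -5  |   51 ]
[  0   4   5   4  |  -35 ]
[  0   0  -5  -2  |   25 ]
[  0   0   0  -6  |   30 ]
Back-substitution:
w = (30) / -6 = -5
z = (25 - (-2)*(-5)) / -5 = -3
y = (-35 - (5)*(-3) - (4)*(-5)) / 4 = 0
x = (51 - (-1)*(0) - (-6)*(-3) - (-5)*(-5)) / -2 = -4

(-4, 0, -3, -5)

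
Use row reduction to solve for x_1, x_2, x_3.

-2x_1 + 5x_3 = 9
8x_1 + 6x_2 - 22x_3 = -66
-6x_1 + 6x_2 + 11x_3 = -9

(3, -4, 3)

Forward elimination on [A|b]:
R2 <- R2 - (-4)*R1:  [   0    6   -2  -30 ]
R3 <- R3 - (3)*R1:  [   0    6   -4  -36 ]
R3 <- R3 - (1)*R2:  [  0   0  -2  -6 ]
Row echelon form:
[ -2  0   5  |    9 ]
[  0  6  -2  |  -30 ]
[  0  0  -2  |   -6 ]
Back-substitution:
x_3 = (-6) / -2 = 3
x_2 = (-30 - (-2)*(3)) / 6 = -4
x_1 = (9 - (5)*(3)) / -2 = 3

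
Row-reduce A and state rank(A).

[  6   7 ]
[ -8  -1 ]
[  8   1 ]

rank(A) = 2

Row reduction:
R2 <- R2 - (-4/3)*R1:  [    0  25/3 ]
R3 <- R3 - (4/3)*R1:  [     0  -25/3 ]
R3 <- R3 - (-1)*R2:  [ 0  0 ]
Row echelon form:
[ 6     7 ]
[ 0  25/3 ]
[ 0     0 ]
Nonzero rows / pivot columns: 2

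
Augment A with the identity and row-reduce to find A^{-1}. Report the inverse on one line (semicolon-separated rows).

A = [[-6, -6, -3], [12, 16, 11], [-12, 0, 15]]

Gauss-Jordan on [A | I]:
R1 <- (1/-6)*R1:  [    1     1   1/2  |  -1/6     0     0 ]
R2 <- R2 - (12)*R1:  [ 0  4  5  |  2  1  0 ]
R3 <- R3 - (-12)*R1:  [  0  12  21  |  -2   0   1 ]
R2 <- (1/4)*R2:  [   0    1  5/4  |  1/2  1/4    0 ]
R1 <- R1 - (1)*R2:  [    1     0  -3/4  |  -2/3  -1/4     0 ]
R3 <- R3 - (12)*R2:  [  0   0   6  |  -8  -3   1 ]
R3 <- (1/6)*R3:  [    0     0     1  |  -4/3  -1/2   1/6 ]
R1 <- R1 - (-3/4)*R3:  [    1     0     0  |  -5/3  -5/8   1/8 ]
R2 <- R2 - (5/4)*R3:  [     0      1      0  |   13/6    7/8  -5/24 ]
Right block of [I | A^{-1}] is the inverse:
[ -5/3  -5/8    1/8 ]
[ 13/6   7/8  -5/24 ]
[ -4/3  -1/2    1/6 ]

inverse = [-5/3 -5/8 1/8; 13/6 7/8 -5/24; -4/3 -1/2 1/6]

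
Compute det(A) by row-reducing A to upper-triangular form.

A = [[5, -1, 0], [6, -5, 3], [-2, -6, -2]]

Forward elimination:
R2 <- R2 - (6/5)*R1:  [     0  -19/5      3 ]
R3 <- R3 - (-2/5)*R1:  [     0  -32/5     -2 ]
R3 <- R3 - (32/19)*R2:  [       0        0  -134/19 ]
Upper-triangular form:
[ 5     -1        0 ]
[ 0  -19/5        3 ]
[ 0      0  -134/19 ]
det(A) = (-1)^0 * (5) * (-19/5) * (-134/19) = 134  (0 row swaps -> sign +1)

det(A) = 134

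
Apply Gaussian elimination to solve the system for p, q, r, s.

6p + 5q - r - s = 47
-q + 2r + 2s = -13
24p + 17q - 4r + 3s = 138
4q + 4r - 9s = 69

Forward elimination on [A|b]:
R3 <- R3 - (4)*R1:  [   0   -3    0    7  -50 ]
R3 <- R3 - (3)*R2:  [   0    0   -6    1  -11 ]
R4 <- R4 - (-4)*R2:  [  0   0  12  -1  17 ]
R4 <- R4 - (-2)*R3:  [  0   0   0   1  -5 ]
Row echelon form:
[ 6   5  -1  -1  |   47 ]
[ 0  -1   2   2  |  -13 ]
[ 0   0  -6   1  |  -11 ]
[ 0   0   0   1  |   -5 ]
Back-substitution:
s = (-5) / 1 = -5
r = (-11 - (1)*(-5)) / -6 = 1
q = (-13 - (2)*(1) - (2)*(-5)) / -1 = 5
p = (47 - (5)*(5) - (-1)*(1) - (-1)*(-5)) / 6 = 3

(3, 5, 1, -5)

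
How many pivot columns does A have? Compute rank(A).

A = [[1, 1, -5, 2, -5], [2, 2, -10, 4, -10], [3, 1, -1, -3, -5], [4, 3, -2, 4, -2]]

rank(A) = 3

Row reduction:
R2 <- R2 - (2)*R1:  [ 0  0  0  0  0 ]
R3 <- R3 - (3)*R1:  [  0  -2  14  -9  10 ]
R4 <- R4 - (4)*R1:  [  0  -1  18  -4  18 ]
R2 <-> R3   (pivot in column 2 was zero)
[ 1   1  -5   2  -5 ]
[ 0  -2  14  -9  10 ]
[ 0   0   0   0   0 ]
[ 0  -1  18  -4  18 ]
R4 <- R4 - (1/2)*R2:  [   0    0   11  1/2   13 ]
R3 <-> R4   (pivot in column 3 was zero)
[ 1   1  -5    2  -5 ]
[ 0  -2  14   -9  10 ]
[ 0   0  11  1/2  13 ]
[ 0   0   0    0   0 ]
Row echelon form:
[ 1   1  -5    2  -5 ]
[ 0  -2  14   -9  10 ]
[ 0   0  11  1/2  13 ]
[ 0   0   0    0   0 ]
Nonzero rows / pivot columns: 3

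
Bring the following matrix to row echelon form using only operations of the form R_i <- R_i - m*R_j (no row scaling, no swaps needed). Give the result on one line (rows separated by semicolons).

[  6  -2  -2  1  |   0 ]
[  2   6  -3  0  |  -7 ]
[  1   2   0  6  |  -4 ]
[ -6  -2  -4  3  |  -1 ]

REF = [6 -2 -2 1 0; 0 20/3 -7/3 -1/3 -7; 0 0 23/20 119/20 -31/20; 0 0 0 968/23 -349/23]

Forward elimination:
R2 <- R2 - (1/3)*R1:  [    0  20/3  -7/3  -1/3    -7 ]
R3 <- R3 - (1/6)*R1:  [    0   7/3   1/3  35/6    -4 ]
R4 <- R4 - (-1)*R1:  [  0  -4  -6   4  -1 ]
R3 <- R3 - (7/20)*R2:  [      0       0   23/20  119/20  -31/20 ]
R4 <- R4 - (-3/5)*R2:  [     0      0  -37/5   19/5  -26/5 ]
R4 <- R4 - (-148/23)*R3:  [       0        0        0   968/23  -349/23 ]
Row echelon form:
[ 6    -2     -2       1  |        0 ]
[ 0  20/3   -7/3    -1/3  |       -7 ]
[ 0     0  23/20  119/20  |   -31/20 ]
[ 0     0      0  968/23  |  -349/23 ]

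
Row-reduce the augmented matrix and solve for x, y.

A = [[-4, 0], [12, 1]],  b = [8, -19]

(-2, 5)

Forward elimination on [A|b]:
R2 <- R2 - (-3)*R1:  [ 0  1  5 ]
Row echelon form:
[ -4  0  |  8 ]
[  0  1  |  5 ]
Back-substitution:
y = (5) / 1 = 5
x = (8) / -4 = -2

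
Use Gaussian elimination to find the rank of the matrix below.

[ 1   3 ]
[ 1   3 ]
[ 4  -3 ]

rank(A) = 2

Row reduction:
R2 <- R2 - (1)*R1:  [ 0  0 ]
R3 <- R3 - (4)*R1:  [   0  -15 ]
R2 <-> R3   (pivot in column 2 was zero)
[ 1    3 ]
[ 0  -15 ]
[ 0    0 ]
Row echelon form:
[ 1    3 ]
[ 0  -15 ]
[ 0    0 ]
Nonzero rows / pivot columns: 2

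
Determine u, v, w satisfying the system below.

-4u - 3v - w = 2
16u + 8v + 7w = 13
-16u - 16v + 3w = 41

(1, -3, 3)

Forward elimination on [A|b]:
R2 <- R2 - (-4)*R1:  [  0  -4   3  21 ]
R3 <- R3 - (4)*R1:  [  0  -4   7  33 ]
R3 <- R3 - (1)*R2:  [  0   0   4  12 ]
Row echelon form:
[ -4  -3  -1  |   2 ]
[  0  -4   3  |  21 ]
[  0   0   4  |  12 ]
Back-substitution:
w = (12) / 4 = 3
v = (21 - (3)*(3)) / -4 = -3
u = (2 - (-3)*(-3) - (-1)*(3)) / -4 = 1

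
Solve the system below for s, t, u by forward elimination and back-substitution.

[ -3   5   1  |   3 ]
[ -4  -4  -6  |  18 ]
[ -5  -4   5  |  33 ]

(-4, -2, 1)

Forward elimination on [A|b]:
R2 <- R2 - (4/3)*R1:  [     0  -32/3  -22/3     14 ]
R3 <- R3 - (5/3)*R1:  [     0  -37/3   10/3     28 ]
R3 <- R3 - (37/32)*R2:  [      0       0  189/16  189/16 ]
Row echelon form:
[ -3      5       1  |       3 ]
[  0  -32/3   -22/3  |      14 ]
[  0      0  189/16  |  189/16 ]
Back-substitution:
u = (189/16) / (189/16) = 1
t = (14 - (-22/3)*(1)) / (-32/3) = -2
s = (3 - (5)*(-2) - (1)*(1)) / -3 = -4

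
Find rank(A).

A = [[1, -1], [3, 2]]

Row reduction:
R2 <- R2 - (3)*R1:  [ 0  5 ]
Row echelon form:
[ 1  -1 ]
[ 0   5 ]
Nonzero rows / pivot columns: 2

rank(A) = 2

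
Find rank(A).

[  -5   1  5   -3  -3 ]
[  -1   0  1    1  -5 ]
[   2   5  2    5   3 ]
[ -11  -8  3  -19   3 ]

Row reduction:
R2 <- R2 - (1/5)*R1:  [     0   -1/5      0    8/5  -22/5 ]
R3 <- R3 - (-2/5)*R1:  [    0  27/5     4  19/5   9/5 ]
R4 <- R4 - (11/5)*R1:  [     0  -51/5     -8  -62/5   48/5 ]
R3 <- R3 - (-27)*R2:  [    0     0     4    47  -117 ]
R4 <- R4 - (51)*R2:  [   0    0   -8  -94  234 ]
R4 <- R4 - (-2)*R3:  [ 0  0  0  0  0 ]
Row echelon form:
[ -5     1  5   -3     -3 ]
[  0  -1/5  0  8/5  -22/5 ]
[  0     0  4   47   -117 ]
[  0     0  0    0      0 ]
Nonzero rows / pivot columns: 3

rank(A) = 3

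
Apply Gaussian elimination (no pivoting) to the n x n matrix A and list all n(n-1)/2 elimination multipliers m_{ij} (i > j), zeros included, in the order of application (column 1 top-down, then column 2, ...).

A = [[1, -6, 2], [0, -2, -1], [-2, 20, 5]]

multipliers: 0, -2, -4

Forward elimination:
R2: entry in column 1 is already 0 -> m_{21} = 0 (no row operation needed)
R3 <- R3 - (-2)*R1:  [ 0  8  9 ]
R3 <- R3 - (-4)*R2:  [ 0  0  5 ]
Multipliers (in order of application): m_{21} = 0, m_{31} = -2, m_{32} = -4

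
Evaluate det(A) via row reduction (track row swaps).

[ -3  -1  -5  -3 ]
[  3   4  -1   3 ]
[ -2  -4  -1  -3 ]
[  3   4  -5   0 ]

det(A) = -81

Forward elimination:
R2 <- R2 - (-1)*R1:  [  0   3  -6   0 ]
R3 <- R3 - (2/3)*R1:  [     0  -10/3    7/3     -1 ]
R4 <- R4 - (-1)*R1:  [   0    3  -10   -3 ]
R3 <- R3 - (-10/9)*R2:  [     0      0  -13/3     -1 ]
R4 <- R4 - (1)*R2:  [  0   0  -4  -3 ]
R4 <- R4 - (12/13)*R3:  [      0       0       0  -27/13 ]
Upper-triangular form:
[ -3  -1     -5      -3 ]
[  0   3     -6       0 ]
[  0   0  -13/3      -1 ]
[  0   0      0  -27/13 ]
det(A) = (-1)^0 * (-3) * (3) * (-13/3) * (-27/13) = -81  (0 row swaps -> sign +1)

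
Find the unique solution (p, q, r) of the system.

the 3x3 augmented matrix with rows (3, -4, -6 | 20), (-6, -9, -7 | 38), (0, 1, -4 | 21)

Forward elimination on [A|b]:
R2 <- R2 - (-2)*R1:  [   0  -17  -19   78 ]
R3 <- R3 - (-1/17)*R2:  [      0       0  -87/17  435/17 ]
Row echelon form:
[ 3   -4      -6  |      20 ]
[ 0  -17     -19  |      78 ]
[ 0    0  -87/17  |  435/17 ]
Back-substitution:
r = (435/17) / (-87/17) = -5
q = (78 - (-19)*(-5)) / -17 = 1
p = (20 - (-4)*(1) - (-6)*(-5)) / 3 = -2

(-2, 1, -5)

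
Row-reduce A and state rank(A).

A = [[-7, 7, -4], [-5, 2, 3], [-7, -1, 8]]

rank(A) = 3

Row reduction:
R2 <- R2 - (5/7)*R1:  [    0    -3  41/7 ]
R3 <- R3 - (1)*R1:  [  0  -8  12 ]
R3 <- R3 - (8/3)*R2:  [      0       0  -76/21 ]
Row echelon form:
[ -7   7      -4 ]
[  0  -3    41/7 ]
[  0   0  -76/21 ]
Nonzero rows / pivot columns: 3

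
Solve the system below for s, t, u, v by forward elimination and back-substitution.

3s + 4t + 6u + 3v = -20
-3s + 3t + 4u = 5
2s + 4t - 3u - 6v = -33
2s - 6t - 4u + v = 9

Forward elimination on [A|b]:
R2 <- R2 - (-1)*R1:  [   0    7   10    3  -15 ]
R3 <- R3 - (2/3)*R1:  [     0    4/3     -7     -8  -59/3 ]
R4 <- R4 - (2/3)*R1:  [     0  -26/3     -8     -1   67/3 ]
R3 <- R3 - (4/21)*R2:  [       0        0  -187/21    -60/7  -353/21 ]
R4 <- R4 - (-26/21)*R2:  [     0      0  92/21   19/7  79/21 ]
R4 <- R4 - (-92/187)*R3:  [        0         0         0  -281/187  -843/187 ]
Row echelon form:
[ 3  4        6         3  |       -20 ]
[ 0  7       10         3  |       -15 ]
[ 0  0  -187/21     -60/7  |   -353/21 ]
[ 0  0        0  -281/187  |  -843/187 ]
Back-substitution:
v = (-843/187) / (-281/187) = 3
u = (-353/21 - (-60/7)*(3)) / (-187/21) = -1
t = (-15 - (10)*(-1) - (3)*(3)) / 7 = -2
s = (-20 - (4)*(-2) - (6)*(-1) - (3)*(3)) / 3 = -5

(-5, -2, -1, 3)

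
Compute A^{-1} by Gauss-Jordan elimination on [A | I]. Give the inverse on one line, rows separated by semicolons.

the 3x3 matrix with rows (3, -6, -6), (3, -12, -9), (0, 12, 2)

Gauss-Jordan on [A | I]:
R1 <- (1/3)*R1:  [   1   -2   -2  |  1/3    0    0 ]
R2 <- R2 - (3)*R1:  [  0  -6  -3  |  -1   1   0 ]
R2 <- (1/-6)*R2:  [    0     1   1/2  |   1/6  -1/6     0 ]
R1 <- R1 - (-2)*R2:  [    1     0    -1  |   2/3  -1/3     0 ]
R3 <- R3 - (12)*R2:  [  0   0  -4  |  -2   2   1 ]
R3 <- (1/-4)*R3:  [    0     0     1  |   1/2  -1/2  -1/4 ]
R1 <- R1 - (-1)*R3:  [    1     0     0  |   7/6  -5/6  -1/4 ]
R2 <- R2 - (1/2)*R3:  [     0      1      0  |  -1/12   1/12    1/8 ]
Right block of [I | A^{-1}] is the inverse:
[   7/6  -5/6  -1/4 ]
[ -1/12  1/12   1/8 ]
[   1/2  -1/2  -1/4 ]

inverse = [7/6 -5/6 -1/4; -1/12 1/12 1/8; 1/2 -1/2 -1/4]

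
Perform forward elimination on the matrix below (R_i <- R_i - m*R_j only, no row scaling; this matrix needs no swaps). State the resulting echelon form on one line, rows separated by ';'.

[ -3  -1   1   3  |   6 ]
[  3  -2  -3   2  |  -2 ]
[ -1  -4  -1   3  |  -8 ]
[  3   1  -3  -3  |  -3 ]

Forward elimination:
R2 <- R2 - (-1)*R1:  [  0  -3  -2   5   4 ]
R3 <- R3 - (1/3)*R1:  [     0  -11/3   -4/3      2    -10 ]
R4 <- R4 - (-1)*R1:  [  0   0  -2   0   3 ]
R3 <- R3 - (11/9)*R2:  [      0       0    10/9   -37/9  -134/9 ]
R4 <- R4 - (-9/5)*R3:  [      0       0       0   -37/5  -119/5 ]
Row echelon form:
[ -3  -1     1      3  |       6 ]
[  0  -3    -2      5  |       4 ]
[  0   0  10/9  -37/9  |  -134/9 ]
[  0   0     0  -37/5  |  -119/5 ]

REF = [-3 -1 1 3 6; 0 -3 -2 5 4; 0 0 10/9 -37/9 -134/9; 0 0 0 -37/5 -119/5]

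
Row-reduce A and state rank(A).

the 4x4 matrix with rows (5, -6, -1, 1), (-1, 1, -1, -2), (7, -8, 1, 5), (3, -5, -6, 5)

rank(A) = 3

Row reduction:
R2 <- R2 - (-1/5)*R1:  [    0  -1/5  -6/5  -9/5 ]
R3 <- R3 - (7/5)*R1:  [    0   2/5  12/5  18/5 ]
R4 <- R4 - (3/5)*R1:  [     0   -7/5  -27/5   22/5 ]
R3 <- R3 - (-2)*R2:  [ 0  0  0  0 ]
R4 <- R4 - (7)*R2:  [  0   0   3  17 ]
R3 <-> R4   (pivot in column 3 was zero)
[ 5    -6    -1     1 ]
[ 0  -1/5  -6/5  -9/5 ]
[ 0     0     3    17 ]
[ 0     0     0     0 ]
Row echelon form:
[ 5    -6    -1     1 ]
[ 0  -1/5  -6/5  -9/5 ]
[ 0     0     3    17 ]
[ 0     0     0     0 ]
Nonzero rows / pivot columns: 3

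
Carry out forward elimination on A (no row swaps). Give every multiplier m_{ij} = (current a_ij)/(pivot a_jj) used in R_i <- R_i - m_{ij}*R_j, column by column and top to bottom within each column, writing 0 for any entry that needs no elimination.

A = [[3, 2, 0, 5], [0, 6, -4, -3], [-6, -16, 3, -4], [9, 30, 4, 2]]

Forward elimination:
R2: entry in column 1 is already 0 -> m_{21} = 0 (no row operation needed)
R3 <- R3 - (-2)*R1:  [   0  -12    3    6 ]
R4 <- R4 - (3)*R1:  [   0   24    4  -13 ]
R3 <- R3 - (-2)*R2:  [  0   0  -5   0 ]
R4 <- R4 - (4)*R2:  [  0   0  20  -1 ]
R4 <- R4 - (-4)*R3:  [  0   0   0  -1 ]
Multipliers (in order of application): m_{21} = 0, m_{31} = -2, m_{41} = 3, m_{32} = -2, m_{42} = 4, m_{43} = -4

multipliers: 0, -2, 3, -2, 4, -4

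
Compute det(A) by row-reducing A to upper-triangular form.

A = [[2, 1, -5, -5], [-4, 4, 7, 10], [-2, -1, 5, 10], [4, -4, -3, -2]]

det(A) = -240

Forward elimination:
R2 <- R2 - (-2)*R1:  [  0   6  -3   0 ]
R3 <- R3 - (-1)*R1:  [ 0  0  0  5 ]
R4 <- R4 - (2)*R1:  [  0  -6   7   8 ]
R4 <- R4 - (-1)*R2:  [ 0  0  4  8 ]
R3 <-> R4   (pivot in column 3 was zero)
[ 2  1  -5  -5 ]
[ 0  6  -3   0 ]
[ 0  0   4   8 ]
[ 0  0   0   5 ]
Upper-triangular form:
[ 2  1  -5  -5 ]
[ 0  6  -3   0 ]
[ 0  0   4   8 ]
[ 0  0   0   5 ]
det(A) = (-1)^1 * (2) * (6) * (4) * (5) = -240  (1 row swap -> sign -1)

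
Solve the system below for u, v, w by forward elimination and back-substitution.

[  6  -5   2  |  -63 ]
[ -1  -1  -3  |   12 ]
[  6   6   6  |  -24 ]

Forward elimination on [A|b]:
R2 <- R2 - (-1/6)*R1:  [     0  -11/6   -8/3    3/2 ]
R3 <- R3 - (1)*R1:  [  0  11   4  39 ]
R3 <- R3 - (-6)*R2:  [   0    0  -12   48 ]
Row echelon form:
[ 6     -5     2  |  -63 ]
[ 0  -11/6  -8/3  |  3/2 ]
[ 0      0   -12  |   48 ]
Back-substitution:
w = (48) / -12 = -4
v = (3/2 - (-8/3)*(-4)) / (-11/6) = 5
u = (-63 - (-5)*(5) - (2)*(-4)) / 6 = -5

(-5, 5, -4)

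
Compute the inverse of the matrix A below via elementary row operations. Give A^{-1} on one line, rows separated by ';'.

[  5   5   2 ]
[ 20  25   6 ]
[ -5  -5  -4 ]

Gauss-Jordan on [A | I]:
R1 <- (1/5)*R1:  [   1    1  2/5  |  1/5    0    0 ]
R2 <- R2 - (20)*R1:  [  0   5  -2  |  -4   1   0 ]
R3 <- R3 - (-5)*R1:  [  0   0  -2  |   1   0   1 ]
R2 <- (1/5)*R2:  [    0     1  -2/5  |  -4/5   1/5     0 ]
R1 <- R1 - (1)*R2:  [    1     0   4/5  |     1  -1/5     0 ]
R3 <- (1/-2)*R3:  [    0     0     1  |  -1/2     0  -1/2 ]
R1 <- R1 - (4/5)*R3:  [    1     0     0  |   7/5  -1/5   2/5 ]
R2 <- R2 - (-2/5)*R3:  [    0     1     0  |    -1   1/5  -1/5 ]
Right block of [I | A^{-1}] is the inverse:
[  7/5  -1/5   2/5 ]
[   -1   1/5  -1/5 ]
[ -1/2     0  -1/2 ]

inverse = [7/5 -1/5 2/5; -1 1/5 -1/5; -1/2 0 -1/2]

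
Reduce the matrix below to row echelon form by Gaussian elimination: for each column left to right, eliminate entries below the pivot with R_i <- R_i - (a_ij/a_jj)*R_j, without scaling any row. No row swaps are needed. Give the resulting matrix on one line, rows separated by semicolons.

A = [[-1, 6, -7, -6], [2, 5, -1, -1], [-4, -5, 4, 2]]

REF = [-1 6 -7 -6; 0 17 -15 -13; 0 0 109/17 65/17]

Forward elimination:
R2 <- R2 - (-2)*R1:  [   0   17  -15  -13 ]
R3 <- R3 - (4)*R1:  [   0  -29   32   26 ]
R3 <- R3 - (-29/17)*R2:  [      0       0  109/17   65/17 ]
Row echelon form:
[ -1   6      -7     -6 ]
[  0  17     -15    -13 ]
[  0   0  109/17  65/17 ]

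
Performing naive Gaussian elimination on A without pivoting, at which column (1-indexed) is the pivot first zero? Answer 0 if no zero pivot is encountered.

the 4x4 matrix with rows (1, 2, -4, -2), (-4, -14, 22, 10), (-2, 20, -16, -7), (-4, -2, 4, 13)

Naive forward elimination:
R2 <- R2 - (-4)*R1:  [  0  -6   6   2 ]
R3 <- R3 - (-2)*R1:  [   0   24  -24  -11 ]
R4 <- R4 - (-4)*R1:  [   0    6  -12    5 ]
R3 <- R3 - (-4)*R2:  [  0   0   0  -3 ]
R4 <- R4 - (-1)*R2:  [  0   0  -6   7 ]
Matrix at this point:
[ 1   2  -4  -2 ]
[ 0  -6   6   2 ]
[ 0   0   0  -3 ]
[ 0   0  -6   7 ]
Pivot entry (3,3) is zero but row 4 has -6 in column 3 -> naive elimination stops; a row interchange (e.g. R3 <-> R4) would be required here.

first zero-pivot column = 3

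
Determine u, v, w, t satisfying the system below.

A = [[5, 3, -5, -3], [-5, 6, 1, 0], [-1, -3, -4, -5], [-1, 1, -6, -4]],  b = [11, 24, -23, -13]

Forward elimination on [A|b]:
R2 <- R2 - (-1)*R1:  [  0   9  -4  -3  35 ]
R3 <- R3 - (-1/5)*R1:  [      0   -12/5      -5   -28/5  -104/5 ]
R4 <- R4 - (-1/5)*R1:  [     0    8/5     -7  -23/5  -54/5 ]
R3 <- R3 - (-4/15)*R2:  [       0        0   -91/15    -32/5  -172/15 ]
R4 <- R4 - (8/45)*R2:  [       0        0  -283/45   -61/15  -766/45 ]
R4 <- R4 - (283/273)*R3:  [         0          0          0    701/273  -1402/273 ]
Row echelon form:
[ 5  3      -5       -3  |         11 ]
[ 0  9      -4       -3  |         35 ]
[ 0  0  -91/15    -32/5  |    -172/15 ]
[ 0  0       0  701/273  |  -1402/273 ]
Back-substitution:
t = (-1402/273) / (701/273) = -2
w = (-172/15 - (-32/5)*(-2)) / (-91/15) = 4
v = (35 - (-4)*(4) - (-3)*(-2)) / 9 = 5
u = (11 - (3)*(5) - (-5)*(4) - (-3)*(-2)) / 5 = 2

(2, 5, 4, -2)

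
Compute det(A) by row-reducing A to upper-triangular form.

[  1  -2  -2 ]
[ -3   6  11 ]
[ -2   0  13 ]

det(A) = 20

Forward elimination:
R2 <- R2 - (-3)*R1:  [ 0  0  5 ]
R3 <- R3 - (-2)*R1:  [  0  -4   9 ]
R2 <-> R3   (pivot in column 2 was zero)
[ 1  -2  -2 ]
[ 0  -4   9 ]
[ 0   0   5 ]
Upper-triangular form:
[ 1  -2  -2 ]
[ 0  -4   9 ]
[ 0   0   5 ]
det(A) = (-1)^1 * (1) * (-4) * (5) = 20  (1 row swap -> sign -1)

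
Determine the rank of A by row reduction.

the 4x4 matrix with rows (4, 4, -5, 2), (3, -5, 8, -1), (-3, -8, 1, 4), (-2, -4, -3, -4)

rank(A) = 4

Row reduction:
R2 <- R2 - (3/4)*R1:  [    0    -8  47/4  -5/2 ]
R3 <- R3 - (-3/4)*R1:  [     0     -5  -11/4   11/2 ]
R4 <- R4 - (-1/2)*R1:  [     0     -2  -11/2     -3 ]
R3 <- R3 - (5/8)*R2:  [       0        0  -323/32   113/16 ]
R4 <- R4 - (1/4)*R2:  [       0        0  -135/16    -19/8 ]
R4 <- R4 - (270/323)*R3:  [         0          0          0  -2674/323 ]
Row echelon form:
[ 4   4       -5          2 ]
[ 0  -8     47/4       -5/2 ]
[ 0   0  -323/32     113/16 ]
[ 0   0        0  -2674/323 ]
Nonzero rows / pivot columns: 4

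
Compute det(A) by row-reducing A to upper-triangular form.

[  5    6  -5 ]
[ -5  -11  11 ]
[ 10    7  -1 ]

det(A) = -75

Forward elimination:
R2 <- R2 - (-1)*R1:  [  0  -5   6 ]
R3 <- R3 - (2)*R1:  [  0  -5   9 ]
R3 <- R3 - (1)*R2:  [ 0  0  3 ]
Upper-triangular form:
[ 5   6  -5 ]
[ 0  -5   6 ]
[ 0   0   3 ]
det(A) = (-1)^0 * (5) * (-5) * (3) = -75  (0 row swaps -> sign +1)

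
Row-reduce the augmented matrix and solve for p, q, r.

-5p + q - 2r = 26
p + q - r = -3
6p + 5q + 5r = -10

Forward elimination on [A|b]:
R2 <- R2 - (-1/5)*R1:  [    0   6/5  -7/5  11/5 ]
R3 <- R3 - (-6/5)*R1:  [     0   31/5   13/5  106/5 ]
R3 <- R3 - (31/6)*R2:  [    0     0  59/6  59/6 ]
Row echelon form:
[ -5    1    -2  |    26 ]
[  0  6/5  -7/5  |  11/5 ]
[  0    0  59/6  |  59/6 ]
Back-substitution:
r = (59/6) / (59/6) = 1
q = (11/5 - (-7/5)*(1)) / (6/5) = 3
p = (26 - (1)*(3) - (-2)*(1)) / -5 = -5

(-5, 3, 1)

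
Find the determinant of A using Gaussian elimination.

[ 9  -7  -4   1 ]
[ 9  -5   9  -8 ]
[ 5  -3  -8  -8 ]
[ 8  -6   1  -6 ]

Forward elimination:
R2 <- R2 - (1)*R1:  [  0   2  13  -9 ]
R3 <- R3 - (5/9)*R1:  [     0    8/9  -52/9  -77/9 ]
R4 <- R4 - (8/9)*R1:  [     0    2/9   41/9  -62/9 ]
R3 <- R3 - (4/9)*R2:  [      0       0  -104/9   -41/9 ]
R4 <- R4 - (1/9)*R2:  [     0      0   28/9  -53/9 ]
R4 <- R4 - (-7/26)*R3:  [       0        0        0  -185/26 ]
Upper-triangular form:
[ 9  -7      -4        1 ]
[ 0   2      13       -9 ]
[ 0   0  -104/9    -41/9 ]
[ 0   0       0  -185/26 ]
det(A) = (-1)^0 * (9) * (2) * (-104/9) * (-185/26) = 1480  (0 row swaps -> sign +1)

det(A) = 1480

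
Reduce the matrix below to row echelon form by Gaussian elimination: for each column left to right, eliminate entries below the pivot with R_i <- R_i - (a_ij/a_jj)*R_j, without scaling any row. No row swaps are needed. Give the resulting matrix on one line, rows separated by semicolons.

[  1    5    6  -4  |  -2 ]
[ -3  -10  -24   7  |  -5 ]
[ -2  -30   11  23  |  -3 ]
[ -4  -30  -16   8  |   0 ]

Forward elimination:
R2 <- R2 - (-3)*R1:  [   0    5   -6   -5  -11 ]
R3 <- R3 - (-2)*R1:  [   0  -20   23   15   -7 ]
R4 <- R4 - (-4)*R1:  [   0  -10    8   -8   -8 ]
R3 <- R3 - (-4)*R2:  [   0    0   -1   -5  -51 ]
R4 <- R4 - (-2)*R2:  [   0    0   -4  -18  -30 ]
R4 <- R4 - (4)*R3:  [   0    0    0    2  174 ]
Row echelon form:
[ 1  5   6  -4  |   -2 ]
[ 0  5  -6  -5  |  -11 ]
[ 0  0  -1  -5  |  -51 ]
[ 0  0   0   2  |  174 ]

REF = [1 5 6 -4 -2; 0 5 -6 -5 -11; 0 0 -1 -5 -51; 0 0 0 2 174]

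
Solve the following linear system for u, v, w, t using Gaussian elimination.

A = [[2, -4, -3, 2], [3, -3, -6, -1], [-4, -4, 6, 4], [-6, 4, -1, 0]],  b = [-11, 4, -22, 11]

(-1, 1, -1, -4)

Forward elimination on [A|b]:
R2 <- R2 - (3/2)*R1:  [    0     3  -3/2    -4  41/2 ]
R3 <- R3 - (-2)*R1:  [   0  -12    0    8  -44 ]
R4 <- R4 - (-3)*R1:  [   0   -8  -10    6  -22 ]
R3 <- R3 - (-4)*R2:  [  0   0  -6  -8  38 ]
R4 <- R4 - (-8/3)*R2:  [     0      0    -14  -14/3   98/3 ]
R4 <- R4 - (7/3)*R3:  [   0    0    0   14  -56 ]
Row echelon form:
[ 2  -4    -3   2  |   -11 ]
[ 0   3  -3/2  -4  |  41/2 ]
[ 0   0    -6  -8  |    38 ]
[ 0   0     0  14  |   -56 ]
Back-substitution:
t = (-56) / 14 = -4
w = (38 - (-8)*(-4)) / -6 = -1
v = (41/2 - (-3/2)*(-1) - (-4)*(-4)) / 3 = 1
u = (-11 - (-4)*(1) - (-3)*(-1) - (2)*(-4)) / 2 = -1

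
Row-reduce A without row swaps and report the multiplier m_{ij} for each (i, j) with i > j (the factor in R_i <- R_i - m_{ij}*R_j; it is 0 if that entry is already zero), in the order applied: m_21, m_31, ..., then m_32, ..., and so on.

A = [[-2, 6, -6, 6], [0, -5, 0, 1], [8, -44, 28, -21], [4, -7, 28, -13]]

Forward elimination:
R2: entry in column 1 is already 0 -> m_{21} = 0 (no row operation needed)
R3 <- R3 - (-4)*R1:  [   0  -20    4    3 ]
R4 <- R4 - (-2)*R1:  [  0   5  16  -1 ]
R3 <- R3 - (4)*R2:  [  0   0   4  -1 ]
R4 <- R4 - (-1)*R2:  [  0   0  16   0 ]
R4 <- R4 - (4)*R3:  [ 0  0  0  4 ]
Multipliers (in order of application): m_{21} = 0, m_{31} = -4, m_{41} = -2, m_{32} = 4, m_{42} = -1, m_{43} = 4

multipliers: 0, -4, -2, 4, -1, 4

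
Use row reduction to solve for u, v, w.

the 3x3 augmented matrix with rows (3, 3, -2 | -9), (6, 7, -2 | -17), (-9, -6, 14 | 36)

(4, -5, 3)

Forward elimination on [A|b]:
R2 <- R2 - (2)*R1:  [ 0  1  2  1 ]
R3 <- R3 - (-3)*R1:  [ 0  3  8  9 ]
R3 <- R3 - (3)*R2:  [ 0  0  2  6 ]
Row echelon form:
[ 3  3  -2  |  -9 ]
[ 0  1   2  |   1 ]
[ 0  0   2  |   6 ]
Back-substitution:
w = (6) / 2 = 3
v = (1 - (2)*(3)) / 1 = -5
u = (-9 - (3)*(-5) - (-2)*(3)) / 3 = 4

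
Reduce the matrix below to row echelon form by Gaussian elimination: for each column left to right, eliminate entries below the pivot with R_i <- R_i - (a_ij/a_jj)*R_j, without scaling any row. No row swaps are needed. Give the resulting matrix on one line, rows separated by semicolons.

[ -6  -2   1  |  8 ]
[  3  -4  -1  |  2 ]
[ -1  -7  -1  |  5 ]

REF = [-6 -2 1 8; 0 -5 -1/2 6; 0 0 -1/2 -13/3]

Forward elimination:
R2 <- R2 - (-1/2)*R1:  [    0    -5  -1/2     6 ]
R3 <- R3 - (1/6)*R1:  [     0  -20/3   -7/6   11/3 ]
R3 <- R3 - (4/3)*R2:  [     0      0   -1/2  -13/3 ]
Row echelon form:
[ -6  -2     1  |      8 ]
[  0  -5  -1/2  |      6 ]
[  0   0  -1/2  |  -13/3 ]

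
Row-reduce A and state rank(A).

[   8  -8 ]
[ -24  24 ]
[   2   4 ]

rank(A) = 2

Row reduction:
R2 <- R2 - (-3)*R1:  [ 0  0 ]
R3 <- R3 - (1/4)*R1:  [ 0  6 ]
R2 <-> R3   (pivot in column 2 was zero)
[ 8  -8 ]
[ 0   6 ]
[ 0   0 ]
Row echelon form:
[ 8  -8 ]
[ 0   6 ]
[ 0   0 ]
Nonzero rows / pivot columns: 2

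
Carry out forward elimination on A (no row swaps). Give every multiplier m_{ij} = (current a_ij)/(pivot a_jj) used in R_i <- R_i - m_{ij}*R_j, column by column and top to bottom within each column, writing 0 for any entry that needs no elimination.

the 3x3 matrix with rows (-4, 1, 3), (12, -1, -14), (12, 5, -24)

Forward elimination:
R2 <- R2 - (-3)*R1:  [  0   2  -5 ]
R3 <- R3 - (-3)*R1:  [   0    8  -15 ]
R3 <- R3 - (4)*R2:  [ 0  0  5 ]
Multipliers (in order of application): m_{21} = -3, m_{31} = -3, m_{32} = 4

multipliers: -3, -3, 4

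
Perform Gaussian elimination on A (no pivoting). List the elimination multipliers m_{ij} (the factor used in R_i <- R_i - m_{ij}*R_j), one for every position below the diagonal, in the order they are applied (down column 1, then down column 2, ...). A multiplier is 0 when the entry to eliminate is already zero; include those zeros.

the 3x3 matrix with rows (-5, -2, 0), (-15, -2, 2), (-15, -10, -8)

Forward elimination:
R2 <- R2 - (3)*R1:  [ 0  4  2 ]
R3 <- R3 - (3)*R1:  [  0  -4  -8 ]
R3 <- R3 - (-1)*R2:  [  0   0  -6 ]
Multipliers (in order of application): m_{21} = 3, m_{31} = 3, m_{32} = -1

multipliers: 3, 3, -1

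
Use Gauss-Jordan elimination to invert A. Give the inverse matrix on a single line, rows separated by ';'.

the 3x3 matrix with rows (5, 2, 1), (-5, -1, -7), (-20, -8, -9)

Gauss-Jordan on [A | I]:
R1 <- (1/5)*R1:  [   1  2/5  1/5  |  1/5    0    0 ]
R2 <- R2 - (-5)*R1:  [  0   1  -6  |   1   1   0 ]
R3 <- R3 - (-20)*R1:  [  0   0  -5  |   4   0   1 ]
R1 <- R1 - (2/5)*R2:  [    1     0  13/5  |  -1/5  -2/5     0 ]
R3 <- (1/-5)*R3:  [    0     0     1  |  -4/5     0  -1/5 ]
R1 <- R1 - (13/5)*R3:  [     1      0      0  |  47/25   -2/5  13/25 ]
R2 <- R2 - (-6)*R3:  [     0      1      0  |  -19/5      1   -6/5 ]
Right block of [I | A^{-1}] is the inverse:
[ 47/25  -2/5  13/25 ]
[ -19/5     1   -6/5 ]
[  -4/5     0   -1/5 ]

inverse = [47/25 -2/5 13/25; -19/5 1 -6/5; -4/5 0 -1/5]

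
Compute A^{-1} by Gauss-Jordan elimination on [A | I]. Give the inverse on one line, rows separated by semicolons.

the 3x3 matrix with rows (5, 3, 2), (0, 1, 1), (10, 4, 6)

inverse = [1/10 -1/2 1/20; 1/2 1/2 -1/4; -1/2 1/2 1/4]

Gauss-Jordan on [A | I]:
R1 <- (1/5)*R1:  [   1  3/5  2/5  |  1/5    0    0 ]
R3 <- R3 - (10)*R1:  [  0  -2   2  |  -2   0   1 ]
R1 <- R1 - (3/5)*R2:  [    1     0  -1/5  |   1/5  -3/5     0 ]
R3 <- R3 - (-2)*R2:  [  0   0   4  |  -2   2   1 ]
R3 <- (1/4)*R3:  [    0     0     1  |  -1/2   1/2   1/4 ]
R1 <- R1 - (-1/5)*R3:  [    1     0     0  |  1/10  -1/2  1/20 ]
R2 <- R2 - (1)*R3:  [    0     1     0  |   1/2   1/2  -1/4 ]
Right block of [I | A^{-1}] is the inverse:
[ 1/10  -1/2  1/20 ]
[  1/2   1/2  -1/4 ]
[ -1/2   1/2   1/4 ]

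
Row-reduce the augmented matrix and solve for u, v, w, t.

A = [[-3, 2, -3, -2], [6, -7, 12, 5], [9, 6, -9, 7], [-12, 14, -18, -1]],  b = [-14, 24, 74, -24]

(5, 4, 1, 2)

Forward elimination on [A|b]:
R2 <- R2 - (-2)*R1:  [  0  -3   6   1  -4 ]
R3 <- R3 - (-3)*R1:  [   0   12  -18    1   32 ]
R4 <- R4 - (4)*R1:  [  0   6  -6   7  32 ]
R3 <- R3 - (-4)*R2:  [  0   0   6   5  16 ]
R4 <- R4 - (-2)*R2:  [  0   0   6   9  24 ]
R4 <- R4 - (1)*R3:  [ 0  0  0  4  8 ]
Row echelon form:
[ -3   2  -3  -2  |  -14 ]
[  0  -3   6   1  |   -4 ]
[  0   0   6   5  |   16 ]
[  0   0   0   4  |    8 ]
Back-substitution:
t = (8) / 4 = 2
w = (16 - (5)*(2)) / 6 = 1
v = (-4 - (6)*(1) - (1)*(2)) / -3 = 4
u = (-14 - (2)*(4) - (-3)*(1) - (-2)*(2)) / -3 = 5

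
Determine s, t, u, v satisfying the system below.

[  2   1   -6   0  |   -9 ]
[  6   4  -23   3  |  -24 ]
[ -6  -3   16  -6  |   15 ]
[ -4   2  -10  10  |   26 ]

(-3, -3, 0, 2)

Forward elimination on [A|b]:
R2 <- R2 - (3)*R1:  [  0   1  -5   3   3 ]
R3 <- R3 - (-3)*R1:  [   0    0   -2   -6  -12 ]
R4 <- R4 - (-2)*R1:  [   0    4  -22   10    8 ]
R4 <- R4 - (4)*R2:  [  0   0  -2  -2  -4 ]
R4 <- R4 - (1)*R3:  [ 0  0  0  4  8 ]
Row echelon form:
[ 2  1  -6   0  |   -9 ]
[ 0  1  -5   3  |    3 ]
[ 0  0  -2  -6  |  -12 ]
[ 0  0   0   4  |    8 ]
Back-substitution:
v = (8) / 4 = 2
u = (-12 - (-6)*(2)) / -2 = 0
t = (3 - (-5)*(0) - (3)*(2)) / 1 = -3
s = (-9 - (1)*(-3) - (-6)*(0)) / 2 = -3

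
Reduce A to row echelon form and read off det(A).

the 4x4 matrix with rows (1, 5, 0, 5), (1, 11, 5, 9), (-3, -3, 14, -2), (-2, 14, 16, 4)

det(A) = 72

Forward elimination:
R2 <- R2 - (1)*R1:  [ 0  6  5  4 ]
R3 <- R3 - (-3)*R1:  [  0  12  14  13 ]
R4 <- R4 - (-2)*R1:  [  0  24  16  14 ]
R3 <- R3 - (2)*R2:  [ 0  0  4  5 ]
R4 <- R4 - (4)*R2:  [  0   0  -4  -2 ]
R4 <- R4 - (-1)*R3:  [ 0  0  0  3 ]
Upper-triangular form:
[ 1  5  0  5 ]
[ 0  6  5  4 ]
[ 0  0  4  5 ]
[ 0  0  0  3 ]
det(A) = (-1)^0 * (1) * (6) * (4) * (3) = 72  (0 row swaps -> sign +1)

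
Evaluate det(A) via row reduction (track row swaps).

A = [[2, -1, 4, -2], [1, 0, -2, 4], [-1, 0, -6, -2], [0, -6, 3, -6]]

Forward elimination:
R2 <- R2 - (1/2)*R1:  [   0  1/2   -4    5 ]
R3 <- R3 - (-1/2)*R1:  [    0  -1/2    -4    -3 ]
R3 <- R3 - (-1)*R2:  [  0   0  -8   2 ]
R4 <- R4 - (-12)*R2:  [   0    0  -45   54 ]
R4 <- R4 - (45/8)*R3:  [     0      0      0  171/4 ]
Upper-triangular form:
[ 2   -1   4     -2 ]
[ 0  1/2  -4      5 ]
[ 0    0  -8      2 ]
[ 0    0   0  171/4 ]
det(A) = (-1)^0 * (2) * (1/2) * (-8) * (171/4) = -342  (0 row swaps -> sign +1)

det(A) = -342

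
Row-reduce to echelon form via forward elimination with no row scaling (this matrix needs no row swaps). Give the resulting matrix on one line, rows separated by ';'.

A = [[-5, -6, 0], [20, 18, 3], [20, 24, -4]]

REF = [-5 -6 0; 0 -6 3; 0 0 -4]

Forward elimination:
R2 <- R2 - (-4)*R1:  [  0  -6   3 ]
R3 <- R3 - (-4)*R1:  [  0   0  -4 ]
Row echelon form:
[ -5  -6   0 ]
[  0  -6   3 ]
[  0   0  -4 ]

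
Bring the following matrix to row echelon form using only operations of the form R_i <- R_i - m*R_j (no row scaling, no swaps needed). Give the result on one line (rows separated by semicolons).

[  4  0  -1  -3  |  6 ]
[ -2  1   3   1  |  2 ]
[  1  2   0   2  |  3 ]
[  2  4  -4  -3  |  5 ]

Forward elimination:
R2 <- R2 - (-1/2)*R1:  [    0     1   5/2  -1/2     5 ]
R3 <- R3 - (1/4)*R1:  [    0     2   1/4  11/4   3/2 ]
R4 <- R4 - (1/2)*R1:  [    0     4  -7/2  -3/2     2 ]
R3 <- R3 - (2)*R2:  [     0      0  -19/4   15/4  -17/2 ]
R4 <- R4 - (4)*R2:  [     0      0  -27/2    1/2    -18 ]
R4 <- R4 - (54/19)*R3:  [       0        0        0  -193/19   117/19 ]
Row echelon form:
[ 4  0     -1       -3  |       6 ]
[ 0  1    5/2     -1/2  |       5 ]
[ 0  0  -19/4     15/4  |   -17/2 ]
[ 0  0      0  -193/19  |  117/19 ]

REF = [4 0 -1 -3 6; 0 1 5/2 -1/2 5; 0 0 -19/4 15/4 -17/2; 0 0 0 -193/19 117/19]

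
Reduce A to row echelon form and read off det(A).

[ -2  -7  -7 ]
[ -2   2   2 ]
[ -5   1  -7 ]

Forward elimination:
R2 <- R2 - (1)*R1:  [ 0  9  9 ]
R3 <- R3 - (5/2)*R1:  [    0  37/2  21/2 ]
R3 <- R3 - (37/18)*R2:  [  0   0  -8 ]
Upper-triangular form:
[ -2  -7  -7 ]
[  0   9   9 ]
[  0   0  -8 ]
det(A) = (-1)^0 * (-2) * (9) * (-8) = 144  (0 row swaps -> sign +1)

det(A) = 144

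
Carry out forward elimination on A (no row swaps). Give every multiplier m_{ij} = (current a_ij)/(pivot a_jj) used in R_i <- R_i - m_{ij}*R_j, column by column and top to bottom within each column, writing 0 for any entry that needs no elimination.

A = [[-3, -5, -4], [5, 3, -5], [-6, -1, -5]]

Forward elimination:
R2 <- R2 - (-5/3)*R1:  [     0  -16/3  -35/3 ]
R3 <- R3 - (2)*R1:  [ 0  9  3 ]
R3 <- R3 - (-27/16)*R2:  [       0        0  -267/16 ]
Multipliers (in order of application): m_{21} = -5/3, m_{31} = 2, m_{32} = -27/16

multipliers: -5/3, 2, -27/16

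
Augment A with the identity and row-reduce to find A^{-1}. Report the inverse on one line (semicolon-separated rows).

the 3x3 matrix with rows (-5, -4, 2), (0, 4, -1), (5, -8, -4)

Gauss-Jordan on [A | I]:
R1 <- (1/-5)*R1:  [    1   4/5  -2/5  |  -1/5     0     0 ]
R3 <- R3 - (5)*R1:  [   0  -12   -2  |    1    0    1 ]
R2 <- (1/4)*R2:  [    0     1  -1/4  |     0   1/4     0 ]
R1 <- R1 - (4/5)*R2:  [    1     0  -1/5  |  -1/5  -1/5     0 ]
R3 <- R3 - (-12)*R2:  [  0   0  -5  |   1   3   1 ]
R3 <- (1/-5)*R3:  [    0     0     1  |  -1/5  -3/5  -1/5 ]
R1 <- R1 - (-1/5)*R3:  [     1      0      0  |  -6/25  -8/25  -1/25 ]
R2 <- R2 - (-1/4)*R3:  [     0      1      0  |  -1/20   1/10  -1/20 ]
Right block of [I | A^{-1}] is the inverse:
[ -6/25  -8/25  -1/25 ]
[ -1/20   1/10  -1/20 ]
[  -1/5   -3/5   -1/5 ]

inverse = [-6/25 -8/25 -1/25; -1/20 1/10 -1/20; -1/5 -3/5 -1/5]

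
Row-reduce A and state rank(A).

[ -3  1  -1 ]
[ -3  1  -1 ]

rank(A) = 1

Row reduction:
R2 <- R2 - (1)*R1:  [ 0  0  0 ]
Row echelon form:
[ -3  1  -1 ]
[  0  0   0 ]
Nonzero rows / pivot columns: 1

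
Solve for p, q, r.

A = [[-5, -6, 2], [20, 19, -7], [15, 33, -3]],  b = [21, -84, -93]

(-5, -1, -5)

Forward elimination on [A|b]:
R2 <- R2 - (-4)*R1:  [  0  -5   1   0 ]
R3 <- R3 - (-3)*R1:  [   0   15    3  -30 ]
R3 <- R3 - (-3)*R2:  [   0    0    6  -30 ]
Row echelon form:
[ -5  -6  2  |   21 ]
[  0  -5  1  |    0 ]
[  0   0  6  |  -30 ]
Back-substitution:
r = (-30) / 6 = -5
q = (0 - (1)*(-5)) / -5 = -1
p = (21 - (-6)*(-1) - (2)*(-5)) / -5 = -5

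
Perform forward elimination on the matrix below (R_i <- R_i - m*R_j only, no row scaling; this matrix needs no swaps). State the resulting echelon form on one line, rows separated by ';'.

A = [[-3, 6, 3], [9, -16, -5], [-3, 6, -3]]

Forward elimination:
R2 <- R2 - (-3)*R1:  [ 0  2  4 ]
R3 <- R3 - (1)*R1:  [  0   0  -6 ]
Row echelon form:
[ -3  6   3 ]
[  0  2   4 ]
[  0  0  -6 ]

REF = [-3 6 3; 0 2 4; 0 0 -6]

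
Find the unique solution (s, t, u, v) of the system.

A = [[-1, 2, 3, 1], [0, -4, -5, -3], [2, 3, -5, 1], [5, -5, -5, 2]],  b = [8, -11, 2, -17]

(-5, 1, -1, 4)

Forward elimination on [A|b]:
R3 <- R3 - (-2)*R1:  [  0   7   1   3  18 ]
R4 <- R4 - (-5)*R1:  [  0   5  10   7  23 ]
R3 <- R3 - (-7/4)*R2:  [     0      0  -31/4   -9/4   -5/4 ]
R4 <- R4 - (-5/4)*R2:  [    0     0  15/4  13/4  37/4 ]
R4 <- R4 - (-15/31)*R3:  [      0       0       0   67/31  268/31 ]
Row echelon form:
[ -1   2      3      1  |       8 ]
[  0  -4     -5     -3  |     -11 ]
[  0   0  -31/4   -9/4  |    -5/4 ]
[  0   0      0  67/31  |  268/31 ]
Back-substitution:
v = (268/31) / (67/31) = 4
u = (-5/4 - (-9/4)*(4)) / (-31/4) = -1
t = (-11 - (-5)*(-1) - (-3)*(4)) / -4 = 1
s = (8 - (2)*(1) - (3)*(-1) - (1)*(4)) / -1 = -5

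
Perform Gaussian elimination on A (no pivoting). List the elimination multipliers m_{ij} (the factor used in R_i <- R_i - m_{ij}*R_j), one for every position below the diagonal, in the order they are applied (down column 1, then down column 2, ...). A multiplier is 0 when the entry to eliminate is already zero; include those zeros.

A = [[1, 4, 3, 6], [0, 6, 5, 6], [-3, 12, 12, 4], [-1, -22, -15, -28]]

Forward elimination:
R2: entry in column 1 is already 0 -> m_{21} = 0 (no row operation needed)
R3 <- R3 - (-3)*R1:  [  0  24  21  22 ]
R4 <- R4 - (-1)*R1:  [   0  -18  -12  -22 ]
R3 <- R3 - (4)*R2:  [  0   0   1  -2 ]
R4 <- R4 - (-3)*R2:  [  0   0   3  -4 ]
R4 <- R4 - (3)*R3:  [ 0  0  0  2 ]
Multipliers (in order of application): m_{21} = 0, m_{31} = -3, m_{41} = -1, m_{32} = 4, m_{42} = -3, m_{43} = 3

multipliers: 0, -3, -1, 4, -3, 3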